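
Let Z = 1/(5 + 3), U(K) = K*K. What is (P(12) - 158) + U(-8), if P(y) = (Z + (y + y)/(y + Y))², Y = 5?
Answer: -1694943/18496 ≈ -91.638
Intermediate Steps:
U(K) = K²
Z = ⅛ (Z = 1/8 = ⅛ ≈ 0.12500)
P(y) = (⅛ + 2*y/(5 + y))² (P(y) = (⅛ + (y + y)/(y + 5))² = (⅛ + (2*y)/(5 + y))² = (⅛ + 2*y/(5 + y))²)
(P(12) - 158) + U(-8) = ((5 + 17*12)²/(64*(5 + 12)²) - 158) + (-8)² = ((1/64)*(5 + 204)²/17² - 158) + 64 = ((1/64)*(1/289)*209² - 158) + 64 = ((1/64)*(1/289)*43681 - 158) + 64 = (43681/18496 - 158) + 64 = -2878687/18496 + 64 = -1694943/18496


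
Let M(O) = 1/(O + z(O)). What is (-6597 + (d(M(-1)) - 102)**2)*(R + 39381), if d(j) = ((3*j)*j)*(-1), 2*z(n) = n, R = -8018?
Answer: 1151868901/9 ≈ 1.2799e+8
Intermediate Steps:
z(n) = n/2
M(O) = 2/(3*O) (M(O) = 1/(O + O/2) = 1/(3*O/2) = 2/(3*O))
d(j) = -3*j**2 (d(j) = (3*j**2)*(-1) = -3*j**2)
(-6597 + (d(M(-1)) - 102)**2)*(R + 39381) = (-6597 + (-3*((2/3)/(-1))**2 - 102)**2)*(-8018 + 39381) = (-6597 + (-3*((2/3)*(-1))**2 - 102)**2)*31363 = (-6597 + (-3*(-2/3)**2 - 102)**2)*31363 = (-6597 + (-3*4/9 - 102)**2)*31363 = (-6597 + (-4/3 - 102)**2)*31363 = (-6597 + (-310/3)**2)*31363 = (-6597 + 96100/9)*31363 = (36727/9)*31363 = 1151868901/9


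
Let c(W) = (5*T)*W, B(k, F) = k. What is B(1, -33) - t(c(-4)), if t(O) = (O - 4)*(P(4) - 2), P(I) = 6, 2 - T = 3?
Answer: -63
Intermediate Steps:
T = -1 (T = 2 - 1*3 = 2 - 3 = -1)
c(W) = -5*W (c(W) = (5*(-1))*W = -5*W)
t(O) = -16 + 4*O (t(O) = (O - 4)*(6 - 2) = (-4 + O)*4 = -16 + 4*O)
B(1, -33) - t(c(-4)) = 1 - (-16 + 4*(-5*(-4))) = 1 - (-16 + 4*20) = 1 - (-16 + 80) = 1 - 1*64 = 1 - 64 = -63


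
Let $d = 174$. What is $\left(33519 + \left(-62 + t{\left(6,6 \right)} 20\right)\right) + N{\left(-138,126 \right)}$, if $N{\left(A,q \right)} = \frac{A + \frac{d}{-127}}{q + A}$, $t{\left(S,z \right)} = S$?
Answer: $\frac{4265754}{127} \approx 33589.0$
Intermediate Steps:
$N{\left(A,q \right)} = \frac{- \frac{174}{127} + A}{A + q}$ ($N{\left(A,q \right)} = \frac{A + \frac{174}{-127}}{q + A} = \frac{A + 174 \left(- \frac{1}{127}\right)}{A + q} = \frac{A - \frac{174}{127}}{A + q} = \frac{- \frac{174}{127} + A}{A + q}$)
$\left(33519 + \left(-62 + t{\left(6,6 \right)} 20\right)\right) + N{\left(-138,126 \right)} = \left(33519 + \left(-62 + 6 \cdot 20\right)\right) + \frac{- \frac{174}{127} - 138}{-138 + 126} = \left(33519 + \left(-62 + 120\right)\right) + \frac{1}{-12} \left(- \frac{17700}{127}\right) = \left(33519 + 58\right) - - \frac{1475}{127} = 33577 + \frac{1475}{127} = \frac{4265754}{127}$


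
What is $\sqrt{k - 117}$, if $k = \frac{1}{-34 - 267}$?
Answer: $\frac{i \sqrt{10600618}}{301} \approx 10.817 i$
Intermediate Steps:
$k = - \frac{1}{301}$ ($k = \frac{1}{-301} = - \frac{1}{301} \approx -0.0033223$)
$\sqrt{k - 117} = \sqrt{- \frac{1}{301} - 117} = \sqrt{- \frac{35218}{301}} = \frac{i \sqrt{10600618}}{301}$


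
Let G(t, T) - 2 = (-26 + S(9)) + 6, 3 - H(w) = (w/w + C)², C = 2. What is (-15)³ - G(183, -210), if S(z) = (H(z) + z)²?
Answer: -3366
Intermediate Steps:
H(w) = -6 (H(w) = 3 - (w/w + 2)² = 3 - (1 + 2)² = 3 - 1*3² = 3 - 1*9 = 3 - 9 = -6)
S(z) = (-6 + z)²
G(t, T) = -9 (G(t, T) = 2 + ((-26 + (-6 + 9)²) + 6) = 2 + ((-26 + 3²) + 6) = 2 + ((-26 + 9) + 6) = 2 + (-17 + 6) = 2 - 11 = -9)
(-15)³ - G(183, -210) = (-15)³ - 1*(-9) = -3375 + 9 = -3366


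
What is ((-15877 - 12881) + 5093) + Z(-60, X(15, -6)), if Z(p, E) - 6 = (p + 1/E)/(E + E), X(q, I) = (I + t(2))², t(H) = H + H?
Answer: -757327/32 ≈ -23666.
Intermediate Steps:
t(H) = 2*H
X(q, I) = (4 + I)² (X(q, I) = (I + 2*2)² = (I + 4)² = (4 + I)²)
Z(p, E) = 6 + (p + 1/E)/(2*E) (Z(p, E) = 6 + (p + 1/E)/(E + E) = 6 + (p + 1/E)/((2*E)) = 6 + (p + 1/E)*(1/(2*E)) = 6 + (p + 1/E)/(2*E))
((-15877 - 12881) + 5093) + Z(-60, X(15, -6)) = ((-15877 - 12881) + 5093) + (6 + 1/(2*((4 - 6)²)²) + (½)*(-60)/(4 - 6)²) = (-28758 + 5093) + (6 + 1/(2*((-2)²)²) + (½)*(-60)/(-2)²) = -23665 + (6 + (½)/4² + (½)*(-60)/4) = -23665 + (6 + (½)*(1/16) + (½)*(-60)*(¼)) = -23665 + (6 + 1/32 - 15/2) = -23665 - 47/32 = -757327/32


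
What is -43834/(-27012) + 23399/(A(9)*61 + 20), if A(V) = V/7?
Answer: 2227289071/9305634 ≈ 239.35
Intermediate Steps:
A(V) = V/7 (A(V) = V*(⅐) = V/7)
-43834/(-27012) + 23399/(A(9)*61 + 20) = -43834/(-27012) + 23399/(((⅐)*9)*61 + 20) = -43834*(-1/27012) + 23399/((9/7)*61 + 20) = 21917/13506 + 23399/(549/7 + 20) = 21917/13506 + 23399/(689/7) = 21917/13506 + 23399*(7/689) = 21917/13506 + 163793/689 = 2227289071/9305634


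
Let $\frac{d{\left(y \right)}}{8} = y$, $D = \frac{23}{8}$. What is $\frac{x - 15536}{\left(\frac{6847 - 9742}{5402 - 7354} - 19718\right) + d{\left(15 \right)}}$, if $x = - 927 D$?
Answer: $\frac{35528596}{38252401} \approx 0.92879$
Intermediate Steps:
$D = \frac{23}{8}$ ($D = 23 \cdot \frac{1}{8} = \frac{23}{8} \approx 2.875$)
$d{\left(y \right)} = 8 y$
$x = - \frac{21321}{8}$ ($x = \left(-927\right) \frac{23}{8} = - \frac{21321}{8} \approx -2665.1$)
$\frac{x - 15536}{\left(\frac{6847 - 9742}{5402 - 7354} - 19718\right) + d{\left(15 \right)}} = \frac{- \frac{21321}{8} - 15536}{\left(\frac{6847 - 9742}{5402 - 7354} - 19718\right) + 8 \cdot 15} = - \frac{145609}{8 \left(\left(- \frac{2895}{-1952} - 19718\right) + 120\right)} = - \frac{145609}{8 \left(\left(\left(-2895\right) \left(- \frac{1}{1952}\right) - 19718\right) + 120\right)} = - \frac{145609}{8 \left(\left(\frac{2895}{1952} - 19718\right) + 120\right)} = - \frac{145609}{8 \left(- \frac{38486641}{1952} + 120\right)} = - \frac{145609}{8 \left(- \frac{38252401}{1952}\right)} = \left(- \frac{145609}{8}\right) \left(- \frac{1952}{38252401}\right) = \frac{35528596}{38252401}$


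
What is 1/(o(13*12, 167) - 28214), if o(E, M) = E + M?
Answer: -1/27891 ≈ -3.5854e-5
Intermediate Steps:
1/(o(13*12, 167) - 28214) = 1/((13*12 + 167) - 28214) = 1/((156 + 167) - 28214) = 1/(323 - 28214) = 1/(-27891) = -1/27891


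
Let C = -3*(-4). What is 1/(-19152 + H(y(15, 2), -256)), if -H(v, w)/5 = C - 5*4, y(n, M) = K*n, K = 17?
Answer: -1/19112 ≈ -5.2323e-5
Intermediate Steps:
C = 12
y(n, M) = 17*n
H(v, w) = 40 (H(v, w) = -5*(12 - 5*4) = -5*(12 - 20) = -5*(-8) = 40)
1/(-19152 + H(y(15, 2), -256)) = 1/(-19152 + 40) = 1/(-19112) = -1/19112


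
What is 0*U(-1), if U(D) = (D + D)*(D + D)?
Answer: 0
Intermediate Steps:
U(D) = 4*D² (U(D) = (2*D)*(2*D) = 4*D²)
0*U(-1) = 0*(4*(-1)²) = 0*(4*1) = 0*4 = 0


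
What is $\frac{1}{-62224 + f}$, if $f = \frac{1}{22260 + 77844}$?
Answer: $- \frac{100104}{6228871295} \approx -1.6071 \cdot 10^{-5}$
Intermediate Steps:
$f = \frac{1}{100104} \approx 9.9896 \cdot 10^{-6}$
$\frac{1}{-62224 + f} = \frac{1}{-62224 + \frac{1}{100104}} = \frac{1}{- \frac{6228871295}{100104}} = - \frac{100104}{6228871295}$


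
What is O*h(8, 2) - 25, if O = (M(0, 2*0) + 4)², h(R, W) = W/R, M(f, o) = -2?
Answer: -24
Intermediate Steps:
O = 4 (O = (-2 + 4)² = 2² = 4)
O*h(8, 2) - 25 = 4*(2/8) - 25 = 4*(2*(⅛)) - 25 = 4*(¼) - 25 = 1 - 25 = -24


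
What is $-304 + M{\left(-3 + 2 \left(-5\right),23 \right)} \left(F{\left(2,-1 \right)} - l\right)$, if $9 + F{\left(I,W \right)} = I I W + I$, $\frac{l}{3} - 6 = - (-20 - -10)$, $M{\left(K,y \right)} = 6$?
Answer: $-658$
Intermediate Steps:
$l = 48$ ($l = 18 + 3 \left(- (-20 - -10)\right) = 18 + 3 \left(- (-20 + 10)\right) = 18 + 3 \left(\left(-1\right) \left(-10\right)\right) = 18 + 3 \cdot 10 = 18 + 30 = 48$)
$F{\left(I,W \right)} = -9 + I + W I^{2}$ ($F{\left(I,W \right)} = -9 + \left(I I W + I\right) = -9 + \left(I^{2} W + I\right) = -9 + \left(W I^{2} + I\right) = -9 + \left(I + W I^{2}\right) = -9 + I + W I^{2}$)
$-304 + M{\left(-3 + 2 \left(-5\right),23 \right)} \left(F{\left(2,-1 \right)} - l\right) = -304 + 6 \left(\left(-9 + 2 - 2^{2}\right) - 48\right) = -304 + 6 \left(\left(-9 + 2 - 4\right) - 48\right) = -304 + 6 \left(-11 - 48\right) = -304 + 6 \left(-59\right) = -304 - 354 = -658$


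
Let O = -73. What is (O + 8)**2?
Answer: 4225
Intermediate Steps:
(O + 8)**2 = (-73 + 8)**2 = (-65)**2 = 4225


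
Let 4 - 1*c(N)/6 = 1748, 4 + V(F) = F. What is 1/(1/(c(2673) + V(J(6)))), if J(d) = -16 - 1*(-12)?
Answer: -10472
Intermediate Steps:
J(d) = -4 (J(d) = -16 + 12 = -4)
V(F) = -4 + F
c(N) = -10464 (c(N) = 24 - 6*1748 = 24 - 10488 = -10464)
1/(1/(c(2673) + V(J(6)))) = 1/(1/(-10464 + (-4 - 4))) = 1/(1/(-10464 - 8)) = 1/(1/(-10472)) = 1/(-1/10472) = -10472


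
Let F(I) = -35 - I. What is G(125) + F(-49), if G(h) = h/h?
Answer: 15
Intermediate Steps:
G(h) = 1
G(125) + F(-49) = 1 + (-35 - 1*(-49)) = 1 + (-35 + 49) = 1 + 14 = 15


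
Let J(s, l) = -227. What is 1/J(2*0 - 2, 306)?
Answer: -1/227 ≈ -0.0044053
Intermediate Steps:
1/J(2*0 - 2, 306) = 1/(-227) = -1/227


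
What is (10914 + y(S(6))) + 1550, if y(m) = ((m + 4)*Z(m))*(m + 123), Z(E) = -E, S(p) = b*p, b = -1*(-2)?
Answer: -13456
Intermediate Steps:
b = 2
S(p) = 2*p
y(m) = -m*(4 + m)*(123 + m) (y(m) = ((m + 4)*(-m))*(m + 123) = ((4 + m)*(-m))*(123 + m) = (-m*(4 + m))*(123 + m) = -m*(4 + m)*(123 + m))
(10914 + y(S(6))) + 1550 = (10914 - 2*6*(492 + (2*6)² + 127*(2*6))) + 1550 = (10914 - 1*12*(492 + 12² + 127*12)) + 1550 = (10914 - 1*12*(492 + 144 + 1524)) + 1550 = (10914 - 1*12*2160) + 1550 = (10914 - 25920) + 1550 = -15006 + 1550 = -13456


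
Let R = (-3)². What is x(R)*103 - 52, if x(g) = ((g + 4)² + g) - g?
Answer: 17355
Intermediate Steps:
R = 9
x(g) = (4 + g)² (x(g) = ((4 + g)² + g) - g = (g + (4 + g)²) - g = (4 + g)²)
x(R)*103 - 52 = (4 + 9)²*103 - 52 = 13²*103 - 52 = 169*103 - 52 = 17407 - 52 = 17355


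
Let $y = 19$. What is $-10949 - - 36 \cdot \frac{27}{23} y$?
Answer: $- \frac{233359}{23} \approx -10146.0$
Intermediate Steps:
$-10949 - - 36 \cdot \frac{27}{23} y = -10949 - - 36 \cdot \frac{27}{23} \cdot 19 = -10949 - - \frac{972 \cdot 19}{23} = -10949 - \left(-1\right) \frac{18468}{23} = -10949 - - \frac{18468}{23} = -10949 + \frac{18468}{23} = - \frac{233359}{23}$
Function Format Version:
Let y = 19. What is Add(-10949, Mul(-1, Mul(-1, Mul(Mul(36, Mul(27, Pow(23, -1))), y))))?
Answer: Rational(-233359, 23) ≈ -10146.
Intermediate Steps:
Add(-10949, Mul(-1, Mul(-1, Mul(Mul(36, Mul(27, Pow(23, -1))), y)))) = Add(-10949, Mul(-1, Mul(-1, Mul(Mul(36, Mul(27, Pow(23, -1))), 19)))) = Add(-10949, Mul(-1, Mul(-1, Mul(Mul(36, Mul(27, Rational(1, 23))), 19)))) = Add(-10949, Mul(-1, Mul(-1, Mul(Mul(36, Rational(27, 23)), 19)))) = Add(-10949, Mul(-1, Mul(-1, Mul(Rational(972, 23), 19)))) = Add(-10949, Mul(-1, Mul(-1, Rational(18468, 23)))) = Add(-10949, Mul(-1, Rational(-18468, 23))) = Add(-10949, Rational(18468, 23)) = Rational(-233359, 23)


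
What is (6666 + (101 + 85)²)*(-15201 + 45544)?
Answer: 1252012866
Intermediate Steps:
(6666 + (101 + 85)²)*(-15201 + 45544) = (6666 + 186²)*30343 = (6666 + 34596)*30343 = 41262*30343 = 1252012866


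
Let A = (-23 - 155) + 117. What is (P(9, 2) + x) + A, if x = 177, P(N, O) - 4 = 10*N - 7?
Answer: 203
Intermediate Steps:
P(N, O) = -3 + 10*N (P(N, O) = 4 + (10*N - 7) = 4 + (-7 + 10*N) = -3 + 10*N)
A = -61 (A = -178 + 117 = -61)
(P(9, 2) + x) + A = ((-3 + 10*9) + 177) - 61 = ((-3 + 90) + 177) - 61 = (87 + 177) - 61 = 264 - 61 = 203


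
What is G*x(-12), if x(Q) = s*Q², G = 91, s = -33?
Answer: -432432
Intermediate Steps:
x(Q) = -33*Q²
G*x(-12) = 91*(-33*(-12)²) = 91*(-33*144) = 91*(-4752) = -432432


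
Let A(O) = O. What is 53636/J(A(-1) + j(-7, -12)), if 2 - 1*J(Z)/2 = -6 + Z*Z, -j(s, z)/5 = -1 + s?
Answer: -26818/1513 ≈ -17.725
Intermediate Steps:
j(s, z) = 5 - 5*s (j(s, z) = -5*(-1 + s) = 5 - 5*s)
J(Z) = 16 - 2*Z² (J(Z) = 4 - 2*(-6 + Z*Z) = 4 - 2*(-6 + Z²) = 4 + (12 - 2*Z²) = 16 - 2*Z²)
53636/J(A(-1) + j(-7, -12)) = 53636/(16 - 2*(-1 + (5 - 5*(-7)))²) = 53636/(16 - 2*(-1 + (5 + 35))²) = 53636/(16 - 2*(-1 + 40)²) = 53636/(16 - 2*39²) = 53636/(16 - 2*1521) = 53636/(16 - 3042) = 53636/(-3026) = 53636*(-1/3026) = -26818/1513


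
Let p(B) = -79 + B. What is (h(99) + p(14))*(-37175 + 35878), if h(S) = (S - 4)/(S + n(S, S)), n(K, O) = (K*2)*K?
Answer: 1660769590/19701 ≈ 84299.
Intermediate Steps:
n(K, O) = 2*K² (n(K, O) = (2*K)*K = 2*K²)
h(S) = (-4 + S)/(S + 2*S²) (h(S) = (S - 4)/(S + 2*S²) = (-4 + S)/(S + 2*S²))
(h(99) + p(14))*(-37175 + 35878) = ((-4 + 99)/(99*(1 + 2*99)) + (-79 + 14))*(-37175 + 35878) = ((1/99)*95/(1 + 198) - 65)*(-1297) = ((1/99)*95/199 - 65)*(-1297) = ((1/99)*(1/199)*95 - 65)*(-1297) = (95/19701 - 65)*(-1297) = -1280470/19701*(-1297) = 1660769590/19701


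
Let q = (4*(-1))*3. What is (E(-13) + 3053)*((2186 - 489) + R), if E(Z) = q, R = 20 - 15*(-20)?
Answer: 6133697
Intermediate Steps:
q = -12 (q = -4*3 = -12)
R = 320 (R = 20 + 300 = 320)
E(Z) = -12
(E(-13) + 3053)*((2186 - 489) + R) = (-12 + 3053)*((2186 - 489) + 320) = 3041*(1697 + 320) = 3041*2017 = 6133697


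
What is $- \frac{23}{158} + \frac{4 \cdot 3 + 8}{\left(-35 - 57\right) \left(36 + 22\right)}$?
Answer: $- \frac{7868}{52693} \approx -0.14932$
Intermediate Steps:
$- \frac{23}{158} + \frac{4 \cdot 3 + 8}{\left(-35 - 57\right) \left(36 + 22\right)} = \left(-23\right) \frac{1}{158} + \frac{12 + 8}{\left(-92\right) 58} = - \frac{23}{158} + \frac{20}{-5336} = - \frac{23}{158} + 20 \left(- \frac{1}{5336}\right) = - \frac{23}{158} - \frac{5}{1334} = - \frac{7868}{52693}$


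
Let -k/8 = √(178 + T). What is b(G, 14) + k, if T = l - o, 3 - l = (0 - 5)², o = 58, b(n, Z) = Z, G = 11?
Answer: 14 - 56*√2 ≈ -65.196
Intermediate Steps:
l = -22 (l = 3 - (0 - 5)² = 3 - 1*(-5)² = 3 - 1*25 = 3 - 25 = -22)
T = -80 (T = -22 - 1*58 = -22 - 58 = -80)
k = -56*√2 (k = -8*√(178 - 80) = -56*√2 ≈ -79.196)
b(G, 14) + k = 14 - 56*√2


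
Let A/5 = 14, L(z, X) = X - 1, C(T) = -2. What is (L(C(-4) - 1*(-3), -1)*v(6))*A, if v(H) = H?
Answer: -840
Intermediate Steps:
L(z, X) = -1 + X
A = 70 (A = 5*14 = 70)
(L(C(-4) - 1*(-3), -1)*v(6))*A = ((-1 - 1)*6)*70 = -2*6*70 = -12*70 = -840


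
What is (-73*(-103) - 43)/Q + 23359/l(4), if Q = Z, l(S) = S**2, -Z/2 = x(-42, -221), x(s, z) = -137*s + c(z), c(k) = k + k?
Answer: 3875725/2656 ≈ 1459.2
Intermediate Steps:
c(k) = 2*k
x(s, z) = -137*s + 2*z
Z = -10624 (Z = -2*(-137*(-42) + 2*(-221)) = -2*(5754 - 442) = -2*5312 = -10624)
Q = -10624
(-73*(-103) - 43)/Q + 23359/l(4) = (-73*(-103) - 43)/(-10624) + 23359/(4**2) = (7519 - 43)*(-1/10624) + 23359/16 = 7476*(-1/10624) + 23359*(1/16) = -1869/2656 + 23359/16 = 3875725/2656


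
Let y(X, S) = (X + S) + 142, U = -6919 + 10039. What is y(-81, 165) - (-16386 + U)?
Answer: 13492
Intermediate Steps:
U = 3120
y(X, S) = 142 + S + X (y(X, S) = (S + X) + 142 = 142 + S + X)
y(-81, 165) - (-16386 + U) = (142 + 165 - 81) - (-16386 + 3120) = 226 - 1*(-13266) = 226 + 13266 = 13492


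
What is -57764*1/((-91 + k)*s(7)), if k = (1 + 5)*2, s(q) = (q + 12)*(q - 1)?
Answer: 28882/4503 ≈ 6.4139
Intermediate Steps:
s(q) = (-1 + q)*(12 + q) (s(q) = (12 + q)*(-1 + q) = (-1 + q)*(12 + q))
k = 12 (k = 6*2 = 12)
-57764*1/((-91 + k)*s(7)) = -57764*1/((-91 + 12)*(-12 + 7² + 11*7)) = -57764*(-1/(79*(-12 + 49 + 77))) = -57764/((-79*114)) = -57764/(-9006) = -57764*(-1/9006) = 28882/4503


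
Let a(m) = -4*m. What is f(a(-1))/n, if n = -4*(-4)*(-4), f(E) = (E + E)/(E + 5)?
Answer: -1/72 ≈ -0.013889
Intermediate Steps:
f(E) = 2*E/(5 + E) (f(E) = (2*E)/(5 + E) = 2*E/(5 + E))
n = -64 (n = 16*(-4) = -64)
f(a(-1))/n = (2*(-4*(-1))/(5 - 4*(-1)))/(-64) = (2*4/(5 + 4))*(-1/64) = (2*4/9)*(-1/64) = (2*4*(1/9))*(-1/64) = (8/9)*(-1/64) = -1/72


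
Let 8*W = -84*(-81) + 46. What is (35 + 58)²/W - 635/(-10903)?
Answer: 379375063/37342775 ≈ 10.159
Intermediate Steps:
W = 3425/4 (W = (-84*(-81) + 46)/8 = (6804 + 46)/8 = (⅛)*6850 = 3425/4 ≈ 856.25)
(35 + 58)²/W - 635/(-10903) = (35 + 58)²/(3425/4) - 635/(-10903) = 93²*(4/3425) - 635*(-1/10903) = 8649*(4/3425) + 635/10903 = 34596/3425 + 635/10903 = 379375063/37342775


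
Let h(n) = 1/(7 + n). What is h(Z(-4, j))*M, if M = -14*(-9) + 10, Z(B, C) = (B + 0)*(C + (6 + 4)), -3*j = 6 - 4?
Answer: -408/91 ≈ -4.4835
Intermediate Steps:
j = -⅔ (j = -(6 - 4)/3 = -⅓*2 = -⅔ ≈ -0.66667)
Z(B, C) = B*(10 + C) (Z(B, C) = B*(C + 10) = B*(10 + C))
M = 136 (M = 126 + 10 = 136)
h(Z(-4, j))*M = 136/(7 - 4*(10 - ⅔)) = 136/(7 - 4*28/3) = 136/(7 - 112/3) = 136/(-91/3) = -3/91*136 = -408/91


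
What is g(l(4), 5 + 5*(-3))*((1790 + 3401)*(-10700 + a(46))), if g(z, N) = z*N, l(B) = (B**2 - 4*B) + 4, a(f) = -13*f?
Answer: 2345916720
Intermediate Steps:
l(B) = 4 + B**2 - 4*B
g(z, N) = N*z
g(l(4), 5 + 5*(-3))*((1790 + 3401)*(-10700 + a(46))) = ((5 + 5*(-3))*(4 + 4**2 - 4*4))*((1790 + 3401)*(-10700 - 13*46)) = ((5 - 15)*(4 + 16 - 16))*(5191*(-10700 - 598)) = (-10*4)*(5191*(-11298)) = -40*(-58647918) = 2345916720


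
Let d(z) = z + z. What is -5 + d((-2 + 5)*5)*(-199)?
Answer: -5975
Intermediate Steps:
d(z) = 2*z
-5 + d((-2 + 5)*5)*(-199) = -5 + (2*((-2 + 5)*5))*(-199) = -5 + (2*(3*5))*(-199) = -5 + (2*15)*(-199) = -5 + 30*(-199) = -5 - 5970 = -5975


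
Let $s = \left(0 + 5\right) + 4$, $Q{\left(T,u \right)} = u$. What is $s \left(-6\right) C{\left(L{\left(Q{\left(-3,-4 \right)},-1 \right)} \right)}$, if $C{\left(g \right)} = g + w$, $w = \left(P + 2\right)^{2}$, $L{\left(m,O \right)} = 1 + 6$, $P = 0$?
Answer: $-594$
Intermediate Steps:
$L{\left(m,O \right)} = 7$
$s = 9$ ($s = 5 + 4 = 9$)
$w = 4$ ($w = \left(0 + 2\right)^{2} = 2^{2} = 4$)
$C{\left(g \right)} = 4 + g$ ($C{\left(g \right)} = g + 4 = 4 + g$)
$s \left(-6\right) C{\left(L{\left(Q{\left(-3,-4 \right)},-1 \right)} \right)} = 9 \left(-6\right) \left(4 + 7\right) = \left(-54\right) 11 = -594$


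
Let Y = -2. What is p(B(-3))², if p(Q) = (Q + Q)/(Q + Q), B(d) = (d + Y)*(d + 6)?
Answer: 1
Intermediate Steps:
B(d) = (-2 + d)*(6 + d) (B(d) = (d - 2)*(d + 6) = (-2 + d)*(6 + d))
p(Q) = 1 (p(Q) = (2*Q)/((2*Q)) = (2*Q)*(1/(2*Q)) = 1)
p(B(-3))² = 1² = 1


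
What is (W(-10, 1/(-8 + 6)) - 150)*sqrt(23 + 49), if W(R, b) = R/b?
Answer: -780*sqrt(2) ≈ -1103.1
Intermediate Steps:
(W(-10, 1/(-8 + 6)) - 150)*sqrt(23 + 49) = (-10/(1/(-8 + 6)) - 150)*sqrt(23 + 49) = (-10/(1/(-2)) - 150)*sqrt(72) = (-10/(-1/2) - 150)*(6*sqrt(2)) = (-10*(-2) - 150)*(6*sqrt(2)) = (20 - 150)*(6*sqrt(2)) = -780*sqrt(2)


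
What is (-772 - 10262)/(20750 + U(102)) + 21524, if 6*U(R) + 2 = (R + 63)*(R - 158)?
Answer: 1240373494/57629 ≈ 21523.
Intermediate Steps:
U(R) = -⅓ + (-158 + R)*(63 + R)/6 (U(R) = -⅓ + ((R + 63)*(R - 158))/6 = -⅓ + ((63 + R)*(-158 + R))/6 = -⅓ + ((-158 + R)*(63 + R))/6 = -⅓ + (-158 + R)*(63 + R)/6)
(-772 - 10262)/(20750 + U(102)) + 21524 = (-772 - 10262)/(20750 + (-4978/3 - 95/6*102 + (⅙)*102²)) + 21524 = -11034/(20750 + (-4978/3 - 1615 + (⅙)*10404)) + 21524 = -11034/(20750 + (-4978/3 - 1615 + 1734)) + 21524 = -11034/(20750 - 4621/3) + 21524 = -11034/57629/3 + 21524 = -11034*3/57629 + 21524 = -33102/57629 + 21524 = 1240373494/57629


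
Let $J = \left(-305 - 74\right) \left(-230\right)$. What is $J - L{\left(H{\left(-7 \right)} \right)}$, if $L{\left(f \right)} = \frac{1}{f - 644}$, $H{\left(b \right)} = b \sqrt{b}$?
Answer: $\frac{5168919582}{59297} - \frac{i \sqrt{7}}{59297} \approx 87170.0 - 4.4619 \cdot 10^{-5} i$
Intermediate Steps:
$H{\left(b \right)} = b^{\frac{3}{2}}$
$J = 87170$ ($J = \left(-379\right) \left(-230\right) = 87170$)
$L{\left(f \right)} = \frac{1}{-644 + f}$
$J - L{\left(H{\left(-7 \right)} \right)} = 87170 - \frac{1}{-644 + \left(-7\right)^{\frac{3}{2}}} = 87170 - \frac{1}{-644 - 7 i \sqrt{7}}$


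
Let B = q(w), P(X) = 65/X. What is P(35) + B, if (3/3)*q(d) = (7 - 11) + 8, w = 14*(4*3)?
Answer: 41/7 ≈ 5.8571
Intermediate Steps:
w = 168 (w = 14*12 = 168)
q(d) = 4 (q(d) = (7 - 11) + 8 = -4 + 8 = 4)
B = 4
P(35) + B = 65/35 + 4 = 65*(1/35) + 4 = 13/7 + 4 = 41/7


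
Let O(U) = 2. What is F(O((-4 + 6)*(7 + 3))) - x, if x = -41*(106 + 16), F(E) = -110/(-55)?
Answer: 5004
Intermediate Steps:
F(E) = 2 (F(E) = -110*(-1/55) = 2)
x = -5002 (x = -41*122 = -5002)
F(O((-4 + 6)*(7 + 3))) - x = 2 - 1*(-5002) = 2 + 5002 = 5004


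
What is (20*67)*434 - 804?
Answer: 580756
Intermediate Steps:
(20*67)*434 - 804 = 1340*434 - 804 = 581560 - 804 = 580756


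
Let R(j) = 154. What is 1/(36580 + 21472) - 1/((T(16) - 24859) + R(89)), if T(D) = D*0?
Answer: 82757/1434174660 ≈ 5.7704e-5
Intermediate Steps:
T(D) = 0
1/(36580 + 21472) - 1/((T(16) - 24859) + R(89)) = 1/(36580 + 21472) - 1/((0 - 24859) + 154) = 1/58052 - 1/(-24859 + 154) = 1/58052 - 1/(-24705) = 1/58052 - 1*(-1/24705) = 1/58052 + 1/24705 = 82757/1434174660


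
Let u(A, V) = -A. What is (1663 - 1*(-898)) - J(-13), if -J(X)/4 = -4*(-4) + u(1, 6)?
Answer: 2621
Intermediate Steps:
J(X) = -60 (J(X) = -4*(-4*(-4) - 1*1) = -4*(16 - 1) = -4*15 = -60)
(1663 - 1*(-898)) - J(-13) = (1663 - 1*(-898)) - 1*(-60) = (1663 + 898) + 60 = 2561 + 60 = 2621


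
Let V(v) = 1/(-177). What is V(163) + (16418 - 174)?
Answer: 2875187/177 ≈ 16244.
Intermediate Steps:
V(v) = -1/177
V(163) + (16418 - 174) = -1/177 + (16418 - 174) = -1/177 + 16244 = 2875187/177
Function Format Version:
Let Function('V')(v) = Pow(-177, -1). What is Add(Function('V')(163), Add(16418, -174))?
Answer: Rational(2875187, 177) ≈ 16244.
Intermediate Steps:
Function('V')(v) = Rational(-1, 177)
Add(Function('V')(163), Add(16418, -174)) = Add(Rational(-1, 177), Add(16418, -174)) = Add(Rational(-1, 177), 16244) = Rational(2875187, 177)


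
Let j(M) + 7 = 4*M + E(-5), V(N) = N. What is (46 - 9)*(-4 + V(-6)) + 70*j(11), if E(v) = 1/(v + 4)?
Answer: 2150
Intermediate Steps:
E(v) = 1/(4 + v)
j(M) = -8 + 4*M (j(M) = -7 + (4*M + 1/(4 - 5)) = -7 + (4*M + 1/(-1)) = -7 + (4*M - 1) = -7 + (-1 + 4*M) = -8 + 4*M)
(46 - 9)*(-4 + V(-6)) + 70*j(11) = (46 - 9)*(-4 - 6) + 70*(-8 + 4*11) = 37*(-10) + 70*(-8 + 44) = -370 + 70*36 = -370 + 2520 = 2150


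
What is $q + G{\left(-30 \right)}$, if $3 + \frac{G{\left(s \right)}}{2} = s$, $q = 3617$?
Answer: $3551$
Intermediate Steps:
$G{\left(s \right)} = -6 + 2 s$
$q + G{\left(-30 \right)} = 3617 + \left(-6 + 2 \left(-30\right)\right) = 3617 - 66 = 3551$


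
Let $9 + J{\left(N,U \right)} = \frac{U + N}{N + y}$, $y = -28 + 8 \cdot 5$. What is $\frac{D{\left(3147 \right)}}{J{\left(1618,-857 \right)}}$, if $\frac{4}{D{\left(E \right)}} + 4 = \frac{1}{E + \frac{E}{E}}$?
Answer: $\frac{20524960}{175128219} \approx 0.1172$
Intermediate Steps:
$y = 12$ ($y = -28 + 40 = 12$)
$D{\left(E \right)} = \frac{4}{-4 + \frac{1}{1 + E}}$ ($D{\left(E \right)} = \frac{4}{-4 + \frac{1}{E + \frac{E}{E}}} = \frac{4}{-4 + \frac{1}{E + 1}} = \frac{4}{-4 + \frac{1}{1 + E}}$)
$J{\left(N,U \right)} = -9 + \frac{N + U}{12 + N}$ ($J{\left(N,U \right)} = -9 + \frac{U + N}{N + 12} = -9 + \frac{N + U}{12 + N}$)
$\frac{D{\left(3147 \right)}}{J{\left(1618,-857 \right)}} = \frac{4 \frac{1}{3 + 4 \cdot 3147} \left(-1 - 3147\right)}{\frac{1}{12 + 1618} \left(-108 - 857 - 12944\right)} = \frac{4 \frac{1}{3 + 12588} \left(-1 - 3147\right)}{\frac{1}{1630} \left(-108 - 857 - 12944\right)} = \frac{4 \cdot \frac{1}{12591} \left(-3148\right)}{\frac{1}{1630} \left(-13909\right)} = \frac{4 \cdot \frac{1}{12591} \left(-3148\right)}{- \frac{13909}{1630}} = \left(- \frac{12592}{12591}\right) \left(- \frac{1630}{13909}\right) = \frac{20524960}{175128219}$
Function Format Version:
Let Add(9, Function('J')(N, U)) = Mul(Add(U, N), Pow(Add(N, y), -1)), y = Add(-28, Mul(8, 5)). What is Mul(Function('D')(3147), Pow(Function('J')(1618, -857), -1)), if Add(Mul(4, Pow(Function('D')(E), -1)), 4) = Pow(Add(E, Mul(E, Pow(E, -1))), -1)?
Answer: Rational(20524960, 175128219) ≈ 0.11720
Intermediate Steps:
y = 12 (y = Add(-28, 40) = 12)
Function('D')(E) = Mul(4, Pow(Add(-4, Pow(Add(1, E), -1)), -1)) (Function('D')(E) = Mul(4, Pow(Add(-4, Pow(Add(E, Mul(E, Pow(E, -1))), -1)), -1)) = Mul(4, Pow(Add(-4, Pow(Add(E, 1), -1)), -1)) = Mul(4, Pow(Add(-4, Pow(Add(1, E), -1)), -1)))
Function('J')(N, U) = Add(-9, Mul(Pow(Add(12, N), -1), Add(N, U))) (Function('J')(N, U) = Add(-9, Mul(Add(U, N), Pow(Add(N, 12), -1))) = Add(-9, Mul(Add(N, U), Pow(Add(12, N), -1))) = Add(-9, Mul(Pow(Add(12, N), -1), Add(N, U))))
Mul(Function('D')(3147), Pow(Function('J')(1618, -857), -1)) = Mul(Mul(4, Pow(Add(3, Mul(4, 3147)), -1), Add(-1, Mul(-1, 3147))), Pow(Mul(Pow(Add(12, 1618), -1), Add(-108, -857, Mul(-8, 1618))), -1)) = Mul(Mul(4, Pow(Add(3, 12588), -1), Add(-1, -3147)), Pow(Mul(Pow(1630, -1), Add(-108, -857, -12944)), -1)) = Mul(Mul(4, Pow(12591, -1), -3148), Pow(Mul(Rational(1, 1630), -13909), -1)) = Mul(Mul(4, Rational(1, 12591), -3148), Pow(Rational(-13909, 1630), -1)) = Mul(Rational(-12592, 12591), Rational(-1630, 13909)) = Rational(20524960, 175128219)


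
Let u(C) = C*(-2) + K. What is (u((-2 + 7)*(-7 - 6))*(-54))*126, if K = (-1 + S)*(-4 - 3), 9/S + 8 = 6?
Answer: -1146474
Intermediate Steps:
S = -9/2 (S = 9/(-8 + 6) = 9/(-2) = 9*(-½) = -9/2 ≈ -4.5000)
K = 77/2 (K = (-1 - 9/2)*(-4 - 3) = -11/2*(-7) = 77/2 ≈ 38.500)
u(C) = 77/2 - 2*C (u(C) = C*(-2) + 77/2 = -2*C + 77/2 = 77/2 - 2*C)
(u((-2 + 7)*(-7 - 6))*(-54))*126 = ((77/2 - 2*(-2 + 7)*(-7 - 6))*(-54))*126 = ((77/2 - 10*(-13))*(-54))*126 = ((77/2 - 2*(-65))*(-54))*126 = ((77/2 + 130)*(-54))*126 = ((337/2)*(-54))*126 = -9099*126 = -1146474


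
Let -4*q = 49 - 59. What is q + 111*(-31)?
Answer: -6877/2 ≈ -3438.5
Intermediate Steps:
q = 5/2 (q = -(49 - 59)/4 = -¼*(-10) = 5/2 ≈ 2.5000)
q + 111*(-31) = 5/2 + 111*(-31) = 5/2 - 3441 = -6877/2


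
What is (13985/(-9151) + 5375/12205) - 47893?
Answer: -1069838545823/22337591 ≈ -47894.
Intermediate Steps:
(13985/(-9151) + 5375/12205) - 47893 = (13985*(-1/9151) + 5375*(1/12205)) - 47893 = (-13985/9151 + 1075/2441) - 47893 = -24300060/22337591 - 47893 = -1069838545823/22337591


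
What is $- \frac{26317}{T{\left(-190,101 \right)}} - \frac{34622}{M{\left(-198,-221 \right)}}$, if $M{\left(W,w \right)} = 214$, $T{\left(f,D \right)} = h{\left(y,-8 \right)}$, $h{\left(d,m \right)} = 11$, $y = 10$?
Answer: $- \frac{3006340}{1177} \approx -2554.2$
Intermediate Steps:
$T{\left(f,D \right)} = 11$
$- \frac{26317}{T{\left(-190,101 \right)}} - \frac{34622}{M{\left(-198,-221 \right)}} = - \frac{26317}{11} - \frac{34622}{214} = \left(-26317\right) \frac{1}{11} - \frac{17311}{107} = - \frac{26317}{11} - \frac{17311}{107} = - \frac{3006340}{1177}$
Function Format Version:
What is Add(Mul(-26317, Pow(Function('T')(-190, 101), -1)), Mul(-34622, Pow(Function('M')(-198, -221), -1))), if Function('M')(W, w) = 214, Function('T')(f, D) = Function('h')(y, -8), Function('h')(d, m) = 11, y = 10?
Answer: Rational(-3006340, 1177) ≈ -2554.2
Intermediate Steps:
Function('T')(f, D) = 11
Add(Mul(-26317, Pow(Function('T')(-190, 101), -1)), Mul(-34622, Pow(Function('M')(-198, -221), -1))) = Add(Mul(-26317, Pow(11, -1)), Mul(-34622, Pow(214, -1))) = Add(Mul(-26317, Rational(1, 11)), Mul(-34622, Rational(1, 214))) = Add(Rational(-26317, 11), Rational(-17311, 107)) = Rational(-3006340, 1177)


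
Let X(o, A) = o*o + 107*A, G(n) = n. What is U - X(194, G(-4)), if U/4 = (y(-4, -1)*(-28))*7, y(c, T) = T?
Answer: -36424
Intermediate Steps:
U = 784 (U = 4*(-1*(-28)*7) = 4*(28*7) = 4*196 = 784)
X(o, A) = o**2 + 107*A
U - X(194, G(-4)) = 784 - (194**2 + 107*(-4)) = 784 - (37636 - 428) = 784 - 1*37208 = 784 - 37208 = -36424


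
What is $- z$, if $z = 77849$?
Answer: $-77849$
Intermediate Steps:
$- z = \left(-1\right) 77849 = -77849$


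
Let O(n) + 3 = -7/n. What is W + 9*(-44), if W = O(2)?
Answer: -805/2 ≈ -402.50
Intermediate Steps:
O(n) = -3 - 7/n
W = -13/2 (W = -3 - 7/2 = -13/2 ≈ -6.5000)
W + 9*(-44) = -13/2 + 9*(-44) = -13/2 - 396 = -805/2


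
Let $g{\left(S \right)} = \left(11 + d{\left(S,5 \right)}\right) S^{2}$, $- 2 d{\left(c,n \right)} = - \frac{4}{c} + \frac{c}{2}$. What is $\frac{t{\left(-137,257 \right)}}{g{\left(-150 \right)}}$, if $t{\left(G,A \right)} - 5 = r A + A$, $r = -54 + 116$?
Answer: $\frac{8098}{545475} \approx 0.014846$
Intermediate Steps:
$r = 62$
$d{\left(c,n \right)} = \frac{2}{c} - \frac{c}{4}$ ($d{\left(c,n \right)} = - \frac{- \frac{4}{c} + \frac{c}{2}}{2} = - \frac{\frac{c}{2} - \frac{4}{c}}{2} = \frac{2}{c} - \frac{c}{4}$)
$t{\left(G,A \right)} = 5 + 63 A$ ($t{\left(G,A \right)} = 5 + \left(62 A + A\right) = 5 + 63 A$)
$g{\left(S \right)} = S^{2} \left(11 + \frac{2}{S} - \frac{S}{4}\right)$ ($g{\left(S \right)} = \left(11 - \left(- \frac{2}{S} + \frac{S}{4}\right)\right) S^{2} = \left(11 + \frac{2}{S} - \frac{S}{4}\right) S^{2} = S^{2} \left(11 + \frac{2}{S} - \frac{S}{4}\right)$)
$\frac{t{\left(-137,257 \right)}}{g{\left(-150 \right)}} = \frac{5 + 63 \cdot 257}{\frac{1}{4} \left(-150\right) \left(8 - 150 \left(44 - -150\right)\right)} = \frac{5 + 16191}{\frac{1}{4} \left(-150\right) \left(8 - 150 \left(44 + 150\right)\right)} = \frac{16196}{\frac{1}{4} \left(-150\right) \left(8 - 29100\right)} = \frac{16196}{\frac{1}{4} \left(-150\right) \left(-29092\right)} = \frac{16196}{1090950} = 16196 \cdot \frac{1}{1090950} = \frac{8098}{545475}$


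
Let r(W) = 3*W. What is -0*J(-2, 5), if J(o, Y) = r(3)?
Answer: 0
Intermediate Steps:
J(o, Y) = 9 (J(o, Y) = 3*3 = 9)
-0*J(-2, 5) = -0*9 = -1*0 = 0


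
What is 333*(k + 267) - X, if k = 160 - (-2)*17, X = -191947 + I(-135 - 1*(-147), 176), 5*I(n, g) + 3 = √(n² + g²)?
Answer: 1727303/5 - 4*√1945/5 ≈ 3.4543e+5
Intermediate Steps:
I(n, g) = -⅗ + √(g² + n²)/5 (I(n, g) = -⅗ + √(n² + g²)/5 = -⅗ + √(g² + n²)/5)
X = -959738/5 + 4*√1945/5 (X = -191947 + (-⅗ + √(176² + (-135 - 1*(-147))²)/5) = -191947 + (-⅗ + √(30976 + (-135 + 147)²)/5) = -191947 + (-⅗ + √(30976 + 12²)/5) = -191947 + (-⅗ + √(30976 + 144)/5) = -191947 + (-⅗ + √31120/5) = -191947 + (-⅗ + (4*√1945)/5) = -191947 + (-⅗ + 4*√1945/5) = -959738/5 + 4*√1945/5 ≈ -1.9191e+5)
k = 194 (k = 160 - 1*(-34) = 160 + 34 = 194)
333*(k + 267) - X = 333*(194 + 267) - (-959738/5 + 4*√1945/5) = 333*461 + (959738/5 - 4*√1945/5) = 153513 + (959738/5 - 4*√1945/5) = 1727303/5 - 4*√1945/5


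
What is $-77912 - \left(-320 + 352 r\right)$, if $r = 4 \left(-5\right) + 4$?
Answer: $-71960$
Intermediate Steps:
$r = -16$ ($r = -20 + 4 = -16$)
$-77912 - \left(-320 + 352 r\right) = -77912 + \left(320 - -5632\right) = -77912 + \left(320 + 5632\right) = -77912 + 5952 = -71960$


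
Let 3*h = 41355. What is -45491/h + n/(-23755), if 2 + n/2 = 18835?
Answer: -319972903/65492535 ≈ -4.8856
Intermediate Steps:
h = 13785 (h = (⅓)*41355 = 13785)
n = 37666 (n = -4 + 2*18835 = -4 + 37670 = 37666)
-45491/h + n/(-23755) = -45491/13785 + 37666/(-23755) = -45491*1/13785 + 37666*(-1/23755) = -45491/13785 - 37666/23755 = -319972903/65492535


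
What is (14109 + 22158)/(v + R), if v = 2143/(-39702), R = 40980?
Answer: 1439872434/1626985817 ≈ 0.88499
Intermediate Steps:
v = -2143/39702 (v = 2143*(-1/39702) = -2143/39702 ≈ -0.053977)
(14109 + 22158)/(v + R) = (14109 + 22158)/(-2143/39702 + 40980) = 36267/(1626985817/39702) = 36267*(39702/1626985817) = 1439872434/1626985817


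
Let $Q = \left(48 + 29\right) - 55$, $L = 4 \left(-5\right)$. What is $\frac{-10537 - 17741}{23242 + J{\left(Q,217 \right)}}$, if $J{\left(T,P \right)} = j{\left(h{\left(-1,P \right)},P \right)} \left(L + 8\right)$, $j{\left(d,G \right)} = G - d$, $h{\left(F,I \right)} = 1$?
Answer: $- \frac{14139}{10325} \approx -1.3694$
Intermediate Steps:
$L = -20$
$Q = 22$ ($Q = 77 - 55 = 22$)
$J{\left(T,P \right)} = 12 - 12 P$ ($J{\left(T,P \right)} = \left(P - 1\right) \left(-20 + 8\right) = \left(P - 1\right) \left(-12\right) = \left(-1 + P\right) \left(-12\right) = 12 - 12 P$)
$\frac{-10537 - 17741}{23242 + J{\left(Q,217 \right)}} = \frac{-10537 - 17741}{23242 + \left(12 - 2604\right)} = - \frac{28278}{23242 + \left(12 - 2604\right)} = - \frac{28278}{23242 - 2592} = - \frac{28278}{20650} = \left(-28278\right) \frac{1}{20650} = - \frac{14139}{10325}$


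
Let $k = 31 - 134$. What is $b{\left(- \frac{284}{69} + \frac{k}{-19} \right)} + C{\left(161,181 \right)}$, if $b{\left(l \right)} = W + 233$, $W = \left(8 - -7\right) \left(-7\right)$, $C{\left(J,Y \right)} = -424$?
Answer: $-296$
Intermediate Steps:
$k = -103$ ($k = 31 - 134 = -103$)
$W = -105$ ($W = \left(8 + 7\right) \left(-7\right) = 15 \left(-7\right) = -105$)
$b{\left(l \right)} = 128$ ($b{\left(l \right)} = -105 + 233 = 128$)
$b{\left(- \frac{284}{69} + \frac{k}{-19} \right)} + C{\left(161,181 \right)} = 128 - 424 = -296$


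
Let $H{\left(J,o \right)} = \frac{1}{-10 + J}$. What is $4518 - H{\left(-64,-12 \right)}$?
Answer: $\frac{334333}{74} \approx 4518.0$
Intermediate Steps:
$4518 - H{\left(-64,-12 \right)} = 4518 - \frac{1}{-10 - 64} = 4518 - \frac{1}{-74} = 4518 - - \frac{1}{74} = 4518 + \frac{1}{74} = \frac{334333}{74}$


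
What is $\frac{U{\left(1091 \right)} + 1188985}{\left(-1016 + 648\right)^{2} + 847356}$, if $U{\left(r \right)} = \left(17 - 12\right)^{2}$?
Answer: $\frac{118901}{98278} \approx 1.2098$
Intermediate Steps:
$U{\left(r \right)} = 25$ ($U{\left(r \right)} = 5^{2} = 25$)
$\frac{U{\left(1091 \right)} + 1188985}{\left(-1016 + 648\right)^{2} + 847356} = \frac{25 + 1188985}{\left(-1016 + 648\right)^{2} + 847356} = \frac{1189010}{\left(-368\right)^{2} + 847356} = \frac{1189010}{135424 + 847356} = \frac{1189010}{982780} = 1189010 \cdot \frac{1}{982780} = \frac{118901}{98278}$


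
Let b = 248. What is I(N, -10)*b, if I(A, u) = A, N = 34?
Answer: 8432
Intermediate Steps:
I(N, -10)*b = 34*248 = 8432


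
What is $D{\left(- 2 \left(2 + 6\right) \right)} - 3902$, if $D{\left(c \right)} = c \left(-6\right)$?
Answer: $-3806$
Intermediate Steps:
$D{\left(c \right)} = - 6 c$
$D{\left(- 2 \left(2 + 6\right) \right)} - 3902 = - 6 \left(- 2 \left(2 + 6\right)\right) - 3902 = - 6 \left(\left(-2\right) 8\right) - 3902 = \left(-6\right) \left(-16\right) - 3902 = 96 - 3902 = -3806$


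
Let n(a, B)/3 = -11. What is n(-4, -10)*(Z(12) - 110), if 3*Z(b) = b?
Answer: 3498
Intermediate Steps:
n(a, B) = -33 (n(a, B) = 3*(-11) = -33)
Z(b) = b/3
n(-4, -10)*(Z(12) - 110) = -33*((⅓)*12 - 110) = -33*(4 - 110) = -33*(-106) = 3498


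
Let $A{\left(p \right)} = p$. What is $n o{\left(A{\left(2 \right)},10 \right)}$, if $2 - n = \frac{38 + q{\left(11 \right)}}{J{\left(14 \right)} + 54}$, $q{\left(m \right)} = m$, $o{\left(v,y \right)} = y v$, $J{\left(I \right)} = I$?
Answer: $\frac{435}{17} \approx 25.588$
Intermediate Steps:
$o{\left(v,y \right)} = v y$
$n = \frac{87}{68}$ ($n = 2 - \frac{38 + 11}{14 + 54} = 2 - \frac{49}{68} = \frac{87}{68} \approx 1.2794$)
$n o{\left(A{\left(2 \right)},10 \right)} = \frac{87 \cdot 2 \cdot 10}{68} = \frac{87}{68} \cdot 20 = \frac{435}{17}$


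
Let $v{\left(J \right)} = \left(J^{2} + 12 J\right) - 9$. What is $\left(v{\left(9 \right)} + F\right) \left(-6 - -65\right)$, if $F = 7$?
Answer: $11033$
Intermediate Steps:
$v{\left(J \right)} = -9 + J^{2} + 12 J$
$\left(v{\left(9 \right)} + F\right) \left(-6 - -65\right) = \left(\left(-9 + 9^{2} + 12 \cdot 9\right) + 7\right) \left(-6 - -65\right) = \left(\left(-9 + 81 + 108\right) + 7\right) \left(-6 + 65\right) = \left(180 + 7\right) 59 = 187 \cdot 59 = 11033$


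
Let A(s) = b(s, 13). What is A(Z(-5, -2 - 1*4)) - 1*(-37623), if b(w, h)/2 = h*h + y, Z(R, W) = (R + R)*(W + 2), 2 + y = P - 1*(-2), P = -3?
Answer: 37955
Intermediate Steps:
y = -3 (y = -2 + (-3 - 1*(-2)) = -2 + (-3 + 2) = -2 - 1 = -3)
Z(R, W) = 2*R*(2 + W) (Z(R, W) = (2*R)*(2 + W) = 2*R*(2 + W))
b(w, h) = -6 + 2*h² (b(w, h) = 2*(h*h - 3) = 2*(h² - 3) = 2*(-3 + h²) = -6 + 2*h²)
A(s) = 332 (A(s) = -6 + 2*13² = -6 + 2*169 = -6 + 338 = 332)
A(Z(-5, -2 - 1*4)) - 1*(-37623) = 332 - 1*(-37623) = 332 + 37623 = 37955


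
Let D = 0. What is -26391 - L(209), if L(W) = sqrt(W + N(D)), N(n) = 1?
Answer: -26391 - sqrt(210) ≈ -26406.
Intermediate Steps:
L(W) = sqrt(1 + W) (L(W) = sqrt(W + 1) = sqrt(1 + W))
-26391 - L(209) = -26391 - sqrt(1 + 209) = -26391 - sqrt(210)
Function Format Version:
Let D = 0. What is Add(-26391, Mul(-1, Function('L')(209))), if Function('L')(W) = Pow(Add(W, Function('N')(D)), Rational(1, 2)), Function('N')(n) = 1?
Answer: Add(-26391, Mul(-1, Pow(210, Rational(1, 2)))) ≈ -26406.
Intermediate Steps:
Function('L')(W) = Pow(Add(1, W), Rational(1, 2)) (Function('L')(W) = Pow(Add(W, 1), Rational(1, 2)) = Pow(Add(1, W), Rational(1, 2)))
Add(-26391, Mul(-1, Function('L')(209))) = Add(-26391, Mul(-1, Pow(Add(1, 209), Rational(1, 2)))) = Add(-26391, Mul(-1, Pow(210, Rational(1, 2))))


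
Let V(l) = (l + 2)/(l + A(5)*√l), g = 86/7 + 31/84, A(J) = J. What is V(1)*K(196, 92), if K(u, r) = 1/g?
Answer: 42/1063 ≈ 0.039511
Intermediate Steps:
g = 1063/84 (g = 86*(⅐) + 31*(1/84) = 86/7 + 31/84 = 1063/84 ≈ 12.655)
V(l) = (2 + l)/(l + 5*√l) (V(l) = (l + 2)/(l + 5*√l) = (2 + l)/(l + 5*√l))
K(u, r) = 84/1063 (K(u, r) = 1/(1063/84) = 84/1063)
V(1)*K(196, 92) = ((2 + 1)/(1 + 5*√1))*(84/1063) = (3/(1 + 5*1))*(84/1063) = (3/(1 + 5))*(84/1063) = (3/6)*(84/1063) = ((⅙)*3)*(84/1063) = (½)*(84/1063) = 42/1063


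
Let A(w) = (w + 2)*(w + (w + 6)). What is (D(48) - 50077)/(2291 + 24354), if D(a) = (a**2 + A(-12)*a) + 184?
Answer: -38949/26645 ≈ -1.4618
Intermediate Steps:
A(w) = (2 + w)*(6 + 2*w) (A(w) = (2 + w)*(w + (6 + w)) = (2 + w)*(6 + 2*w))
D(a) = 184 + a**2 + 180*a (D(a) = (a**2 + (12 + 2*(-12)**2 + 10*(-12))*a) + 184 = (a**2 + (12 + 2*144 - 120)*a) + 184 = (a**2 + (12 + 288 - 120)*a) + 184 = (a**2 + 180*a) + 184 = 184 + a**2 + 180*a)
(D(48) - 50077)/(2291 + 24354) = ((184 + 48**2 + 180*48) - 50077)/(2291 + 24354) = ((184 + 2304 + 8640) - 50077)/26645 = (11128 - 50077)*(1/26645) = -38949*1/26645 = -38949/26645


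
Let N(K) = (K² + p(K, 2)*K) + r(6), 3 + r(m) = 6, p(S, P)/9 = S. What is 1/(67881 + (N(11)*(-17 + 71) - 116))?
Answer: 1/133267 ≈ 7.5037e-6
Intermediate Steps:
p(S, P) = 9*S
r(m) = 3 (r(m) = -3 + 6 = 3)
N(K) = 3 + 10*K² (N(K) = (K² + (9*K)*K) + 3 = (K² + 9*K²) + 3 = 10*K² + 3 = 3 + 10*K²)
1/(67881 + (N(11)*(-17 + 71) - 116)) = 1/(67881 + ((3 + 10*11²)*(-17 + 71) - 116)) = 1/(67881 + ((3 + 10*121)*54 - 116)) = 1/(67881 + ((3 + 1210)*54 - 116)) = 1/(67881 + (1213*54 - 116)) = 1/(67881 + (65502 - 116)) = 1/(67881 + 65386) = 1/133267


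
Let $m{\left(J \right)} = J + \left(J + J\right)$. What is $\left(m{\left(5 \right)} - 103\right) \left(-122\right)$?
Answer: $10736$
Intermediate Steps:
$m{\left(J \right)} = 3 J$ ($m{\left(J \right)} = J + 2 J = 3 J$)
$\left(m{\left(5 \right)} - 103\right) \left(-122\right) = \left(3 \cdot 5 - 103\right) \left(-122\right) = \left(15 - 103\right) \left(-122\right) = \left(-88\right) \left(-122\right) = 10736$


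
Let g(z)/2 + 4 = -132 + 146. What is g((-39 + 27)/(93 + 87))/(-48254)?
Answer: -10/24127 ≈ -0.00041447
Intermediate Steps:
g(z) = 20 (g(z) = -8 + 2*(-132 + 146) = -8 + 2*14 = -8 + 28 = 20)
g((-39 + 27)/(93 + 87))/(-48254) = 20/(-48254) = 20*(-1/48254) = -10/24127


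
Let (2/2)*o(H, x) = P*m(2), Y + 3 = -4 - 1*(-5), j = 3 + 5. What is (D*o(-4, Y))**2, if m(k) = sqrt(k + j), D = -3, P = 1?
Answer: 90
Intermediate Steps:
j = 8
Y = -2 (Y = -3 + (-4 - 1*(-5)) = -3 + (-4 + 5) = -3 + 1 = -2)
m(k) = sqrt(8 + k) (m(k) = sqrt(k + 8) = sqrt(8 + k))
o(H, x) = sqrt(10) (o(H, x) = 1*sqrt(8 + 2) = 1*sqrt(10) = sqrt(10))
(D*o(-4, Y))**2 = (-3*sqrt(10))**2 = 90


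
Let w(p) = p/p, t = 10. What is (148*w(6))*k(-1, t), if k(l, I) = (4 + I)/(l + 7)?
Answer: 1036/3 ≈ 345.33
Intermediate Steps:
w(p) = 1
k(l, I) = (4 + I)/(7 + l)
(148*w(6))*k(-1, t) = (148*1)*((4 + 10)/(7 - 1)) = 148*(14/6) = 148*((⅙)*14) = 148*(7/3) = 1036/3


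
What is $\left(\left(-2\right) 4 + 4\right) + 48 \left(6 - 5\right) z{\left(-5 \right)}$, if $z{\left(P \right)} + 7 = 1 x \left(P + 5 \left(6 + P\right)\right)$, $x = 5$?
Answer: $-340$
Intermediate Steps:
$z{\left(P \right)} = 143 + 30 P$ ($z{\left(P \right)} = -7 + 1 \cdot 5 \left(P + 5 \left(6 + P\right)\right) = -7 + 5 \left(P + \left(30 + 5 P\right)\right) = -7 + 5 \left(30 + 6 P\right) = -7 + \left(150 + 30 P\right) = 143 + 30 P$)
$\left(\left(-2\right) 4 + 4\right) + 48 \left(6 - 5\right) z{\left(-5 \right)} = \left(\left(-2\right) 4 + 4\right) + 48 \left(6 - 5\right) \left(143 + 30 \left(-5\right)\right) = \left(-8 + 4\right) + 48 \cdot 1 \left(143 - 150\right) = -4 + 48 \cdot 1 \left(-7\right) = -4 + 48 \left(-7\right) = -4 - 336 = -340$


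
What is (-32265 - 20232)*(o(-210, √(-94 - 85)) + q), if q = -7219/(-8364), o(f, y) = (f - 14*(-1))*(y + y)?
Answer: -126325281/2788 + 20578824*I*√179 ≈ -45310.0 + 2.7533e+8*I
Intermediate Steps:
o(f, y) = 2*y*(14 + f) (o(f, y) = (f + 14)*(2*y) = (14 + f)*(2*y) = 2*y*(14 + f))
q = 7219/8364 (q = -7219*(-1/8364) = 7219/8364 ≈ 0.86310)
(-32265 - 20232)*(o(-210, √(-94 - 85)) + q) = (-32265 - 20232)*(2*√(-94 - 85)*(14 - 210) + 7219/8364) = -52497*(2*√(-179)*(-196) + 7219/8364) = -52497*(2*(I*√179)*(-196) + 7219/8364) = -52497*(-392*I*√179 + 7219/8364) = -52497*(7219/8364 - 392*I*√179) = -126325281/2788 + 20578824*I*√179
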